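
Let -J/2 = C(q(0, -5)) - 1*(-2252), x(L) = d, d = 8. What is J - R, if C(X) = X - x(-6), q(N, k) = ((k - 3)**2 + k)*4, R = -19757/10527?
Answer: -52194163/10527 ≈ -4958.1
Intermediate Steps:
x(L) = 8
R = -19757/10527 (R = -19757*1/10527 = -19757/10527 ≈ -1.8768)
q(N, k) = 4*k + 4*(-3 + k)**2 (q(N, k) = ((-3 + k)**2 + k)*4 = (k + (-3 + k)**2)*4 = 4*k + 4*(-3 + k)**2)
C(X) = -8 + X (C(X) = X - 1*8 = X - 8 = -8 + X)
J = -4960 (J = -2*((-8 + (4*(-5) + 4*(-3 - 5)**2)) - 1*(-2252)) = -2*((-8 + (-20 + 4*(-8)**2)) + 2252) = -2*((-8 + (-20 + 4*64)) + 2252) = -2*((-8 + (-20 + 256)) + 2252) = -2*((-8 + 236) + 2252) = -2*(228 + 2252) = -2*2480 = -4960)
J - R = -4960 - 1*(-19757/10527) = -4960 + 19757/10527 = -52194163/10527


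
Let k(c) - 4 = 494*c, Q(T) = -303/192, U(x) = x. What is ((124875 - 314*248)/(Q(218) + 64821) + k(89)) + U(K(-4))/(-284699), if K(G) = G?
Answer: 51931957959546270/1181057573657 ≈ 43971.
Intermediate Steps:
Q(T) = -101/64 (Q(T) = -303*1/192 = -101/64)
k(c) = 4 + 494*c
((124875 - 314*248)/(Q(218) + 64821) + k(89)) + U(K(-4))/(-284699) = ((124875 - 314*248)/(-101/64 + 64821) + (4 + 494*89)) - 4/(-284699) = ((124875 - 77872)/(4148443/64) + (4 + 43966)) - 4*(-1/284699) = (47003*(64/4148443) + 43970) + 4/284699 = (3008192/4148443 + 43970) + 4/284699 = 182410046902/4148443 + 4/284699 = 51931957959546270/1181057573657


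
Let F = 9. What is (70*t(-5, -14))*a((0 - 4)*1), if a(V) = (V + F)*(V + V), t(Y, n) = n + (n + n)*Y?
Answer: -352800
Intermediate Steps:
t(Y, n) = n + 2*Y*n (t(Y, n) = n + (2*n)*Y = n + 2*Y*n)
a(V) = 2*V*(9 + V) (a(V) = (V + 9)*(V + V) = (9 + V)*(2*V) = 2*V*(9 + V))
(70*t(-5, -14))*a((0 - 4)*1) = (70*(-14*(1 + 2*(-5))))*(2*((0 - 4)*1)*(9 + (0 - 4)*1)) = (70*(-14*(1 - 10)))*(2*(-4*1)*(9 - 4*1)) = (70*(-14*(-9)))*(2*(-4)*(9 - 4)) = (70*126)*(2*(-4)*5) = 8820*(-40) = -352800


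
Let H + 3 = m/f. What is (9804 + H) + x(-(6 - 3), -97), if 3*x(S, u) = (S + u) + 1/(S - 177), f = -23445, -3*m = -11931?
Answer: 549597419/56268 ≈ 9767.5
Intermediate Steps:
m = 3977 (m = -⅓*(-11931) = 3977)
H = -74312/23445 (H = -3 + 3977/(-23445) = -3 + 3977*(-1/23445) = -3 - 3977/23445 = -74312/23445 ≈ -3.1696)
x(S, u) = S/3 + u/3 + 1/(3*(-177 + S)) (x(S, u) = ((S + u) + 1/(S - 177))/3 = ((S + u) + 1/(-177 + S))/3 = (S + u + 1/(-177 + S))/3 = S/3 + u/3 + 1/(3*(-177 + S)))
(9804 + H) + x(-(6 - 3), -97) = (9804 - 74312/23445) + (1 + (-(6 - 3))² - (-177)*(6 - 3) - 177*(-97) - (6 - 3)*(-97))/(3*(-177 - (6 - 3))) = 229780468/23445 + (1 + (-1*3)² - (-177)*3 + 17169 - 1*3*(-97))/(3*(-177 - 1*3)) = 229780468/23445 + (1 + (-3)² - 177*(-3) + 17169 - 3*(-97))/(3*(-177 - 3)) = 229780468/23445 + (⅓)*(1 + 9 + 531 + 17169 + 291)/(-180) = 229780468/23445 + (⅓)*(-1/180)*18001 = 229780468/23445 - 18001/540 = 549597419/56268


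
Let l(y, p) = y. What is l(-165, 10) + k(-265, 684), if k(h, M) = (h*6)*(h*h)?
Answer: -111657915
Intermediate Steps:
k(h, M) = 6*h**3 (k(h, M) = (6*h)*h**2 = 6*h**3)
l(-165, 10) + k(-265, 684) = -165 + 6*(-265)**3 = -165 + 6*(-18609625) = -165 - 111657750 = -111657915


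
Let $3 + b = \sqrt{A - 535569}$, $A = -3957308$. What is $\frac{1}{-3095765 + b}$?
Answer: $- \frac{3095768}{9583784002701} - \frac{i \sqrt{4492877}}{9583784002701} \approx -3.2302 \cdot 10^{-7} - 2.2117 \cdot 10^{-10} i$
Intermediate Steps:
$b = -3 + i \sqrt{4492877}$ ($b = -3 + \sqrt{-3957308 - 535569} = -3 + \sqrt{-4492877} = -3 + i \sqrt{4492877} \approx -3.0 + 2119.6 i$)
$\frac{1}{-3095765 + b} = \frac{1}{-3095765 - \left(3 - i \sqrt{4492877}\right)} = \frac{1}{-3095768 + i \sqrt{4492877}}$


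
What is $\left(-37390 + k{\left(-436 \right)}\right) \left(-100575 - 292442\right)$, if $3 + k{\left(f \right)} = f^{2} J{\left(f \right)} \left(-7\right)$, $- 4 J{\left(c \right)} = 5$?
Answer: $-639024812099$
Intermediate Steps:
$J{\left(c \right)} = - \frac{5}{4}$ ($J{\left(c \right)} = \left(- \frac{1}{4}\right) 5 = - \frac{5}{4}$)
$k{\left(f \right)} = -3 + \frac{35 f^{2}}{4}$ ($k{\left(f \right)} = -3 + f^{2} \left(- \frac{5}{4}\right) \left(-7\right) = -3 + - \frac{5 f^{2}}{4} \left(-7\right) = -3 + \frac{35 f^{2}}{4}$)
$\left(-37390 + k{\left(-436 \right)}\right) \left(-100575 - 292442\right) = \left(-37390 - \left(3 - \frac{35 \left(-436\right)^{2}}{4}\right)\right) \left(-100575 - 292442\right) = \left(-37390 + \left(-3 + \frac{35}{4} \cdot 190096\right)\right) \left(-393017\right) = \left(-37390 + \left(-3 + 1663340\right)\right) \left(-393017\right) = \left(-37390 + 1663337\right) \left(-393017\right) = 1625947 \left(-393017\right) = -639024812099$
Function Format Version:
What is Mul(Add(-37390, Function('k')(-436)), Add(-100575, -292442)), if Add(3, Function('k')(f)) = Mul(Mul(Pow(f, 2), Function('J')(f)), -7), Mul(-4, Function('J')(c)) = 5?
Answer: -639024812099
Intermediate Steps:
Function('J')(c) = Rational(-5, 4) (Function('J')(c) = Mul(Rational(-1, 4), 5) = Rational(-5, 4))
Function('k')(f) = Add(-3, Mul(Rational(35, 4), Pow(f, 2))) (Function('k')(f) = Add(-3, Mul(Mul(Pow(f, 2), Rational(-5, 4)), -7)) = Add(-3, Mul(Mul(Rational(-5, 4), Pow(f, 2)), -7)) = Add(-3, Mul(Rational(35, 4), Pow(f, 2))))
Mul(Add(-37390, Function('k')(-436)), Add(-100575, -292442)) = Mul(Add(-37390, Add(-3, Mul(Rational(35, 4), Pow(-436, 2)))), Add(-100575, -292442)) = Mul(Add(-37390, Add(-3, Mul(Rational(35, 4), 190096))), -393017) = Mul(Add(-37390, Add(-3, 1663340)), -393017) = Mul(Add(-37390, 1663337), -393017) = Mul(1625947, -393017) = -639024812099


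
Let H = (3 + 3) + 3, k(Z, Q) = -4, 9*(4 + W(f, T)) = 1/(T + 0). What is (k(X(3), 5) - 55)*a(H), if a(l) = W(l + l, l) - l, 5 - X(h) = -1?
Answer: 62068/81 ≈ 766.27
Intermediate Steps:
W(f, T) = -4 + 1/(9*T) (W(f, T) = -4 + 1/(9*(T + 0)) = -4 + 1/(9*T))
X(h) = 6 (X(h) = 5 - 1*(-1) = 5 + 1 = 6)
H = 9 (H = 6 + 3 = 9)
a(l) = -4 - l + 1/(9*l) (a(l) = (-4 + 1/(9*l)) - l = -4 - l + 1/(9*l))
(k(X(3), 5) - 55)*a(H) = (-4 - 55)*(-4 - 1*9 + (⅑)/9) = -59*(-4 - 9 + (⅑)*(⅑)) = -59*(-4 - 9 + 1/81) = -59*(-1052/81) = 62068/81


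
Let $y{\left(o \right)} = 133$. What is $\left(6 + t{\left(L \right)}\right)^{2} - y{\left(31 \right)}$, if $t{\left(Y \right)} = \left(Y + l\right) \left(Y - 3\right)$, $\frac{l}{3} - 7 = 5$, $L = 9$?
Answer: $76043$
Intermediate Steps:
$l = 36$ ($l = 21 + 3 \cdot 5 = 21 + 15 = 36$)
$t{\left(Y \right)} = \left(-3 + Y\right) \left(36 + Y\right)$ ($t{\left(Y \right)} = \left(Y + 36\right) \left(Y - 3\right) = \left(36 + Y\right) \left(-3 + Y\right) = \left(-3 + Y\right) \left(36 + Y\right)$)
$\left(6 + t{\left(L \right)}\right)^{2} - y{\left(31 \right)} = \left(6 + \left(-108 + 9^{2} + 33 \cdot 9\right)\right)^{2} - 133 = \left(6 + \left(-108 + 81 + 297\right)\right)^{2} - 133 = \left(6 + 270\right)^{2} - 133 = 276^{2} - 133 = 76176 - 133 = 76043$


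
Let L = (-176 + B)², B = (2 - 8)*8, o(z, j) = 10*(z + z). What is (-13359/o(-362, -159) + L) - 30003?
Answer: 146065879/7240 ≈ 20175.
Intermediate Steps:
o(z, j) = 20*z (o(z, j) = 10*(2*z) = 20*z)
B = -48 (B = -6*8 = -48)
L = 50176 (L = (-176 - 48)² = (-224)² = 50176)
(-13359/o(-362, -159) + L) - 30003 = (-13359/(20*(-362)) + 50176) - 30003 = (-13359/(-7240) + 50176) - 30003 = (-13359*(-1/7240) + 50176) - 30003 = (13359/7240 + 50176) - 30003 = 363287599/7240 - 30003 = 146065879/7240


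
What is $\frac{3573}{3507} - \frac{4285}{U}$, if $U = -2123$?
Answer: $\frac{7537658}{2481787} \approx 3.0372$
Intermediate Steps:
$\frac{3573}{3507} - \frac{4285}{U} = \frac{3573}{3507} - \frac{4285}{-2123} = 3573 \cdot \frac{1}{3507} - - \frac{4285}{2123} = \frac{1191}{1169} + \frac{4285}{2123} = \frac{7537658}{2481787}$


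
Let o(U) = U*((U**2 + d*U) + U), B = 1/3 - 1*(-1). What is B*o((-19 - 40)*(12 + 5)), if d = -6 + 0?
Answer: -1352076096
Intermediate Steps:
d = -6
B = 4/3 (B = 1/3 + 1 = 4/3 ≈ 1.3333)
o(U) = U*(U**2 - 5*U) (o(U) = U*((U**2 - 6*U) + U) = U*(U**2 - 5*U))
B*o((-19 - 40)*(12 + 5)) = 4*(((-19 - 40)*(12 + 5))**2*(-5 + (-19 - 40)*(12 + 5)))/3 = 4*((-59*17)**2*(-5 - 59*17))/3 = 4*((-1003)**2*(-5 - 1003))/3 = 4*(1006009*(-1008))/3 = (4/3)*(-1014057072) = -1352076096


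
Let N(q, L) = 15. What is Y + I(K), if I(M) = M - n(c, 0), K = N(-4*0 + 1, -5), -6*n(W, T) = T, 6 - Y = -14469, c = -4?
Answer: 14490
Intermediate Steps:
Y = 14475 (Y = 6 - 1*(-14469) = 6 + 14469 = 14475)
n(W, T) = -T/6
K = 15
I(M) = M (I(M) = M - (-1)*0/6 = M - 1*0 = M + 0 = M)
Y + I(K) = 14475 + 15 = 14490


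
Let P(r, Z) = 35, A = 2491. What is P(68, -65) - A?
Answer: -2456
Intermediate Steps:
P(68, -65) - A = 35 - 1*2491 = 35 - 2491 = -2456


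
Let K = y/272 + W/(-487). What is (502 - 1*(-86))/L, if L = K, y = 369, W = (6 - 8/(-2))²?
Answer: 77888832/152503 ≈ 510.74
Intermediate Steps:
W = 100 (W = (6 - 8*(-½))² = (6 + 4)² = 10² = 100)
K = 152503/132464 (K = 369/272 + 100/(-487) = 369*(1/272) + 100*(-1/487) = 369/272 - 100/487 = 152503/132464 ≈ 1.1513)
L = 152503/132464 ≈ 1.1513
(502 - 1*(-86))/L = (502 - 1*(-86))/(152503/132464) = (502 + 86)*(132464/152503) = 588*(132464/152503) = 77888832/152503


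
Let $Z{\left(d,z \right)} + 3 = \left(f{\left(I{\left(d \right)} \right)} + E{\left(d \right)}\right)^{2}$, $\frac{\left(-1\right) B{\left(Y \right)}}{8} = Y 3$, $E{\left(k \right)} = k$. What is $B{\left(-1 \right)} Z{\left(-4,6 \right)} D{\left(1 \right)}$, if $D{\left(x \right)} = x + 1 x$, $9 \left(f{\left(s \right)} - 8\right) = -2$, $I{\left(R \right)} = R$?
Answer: $\frac{14608}{27} \approx 541.04$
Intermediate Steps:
$B{\left(Y \right)} = - 24 Y$ ($B{\left(Y \right)} = - 8 Y 3 = - 8 \cdot 3 Y = - 24 Y$)
$f{\left(s \right)} = \frac{70}{9}$ ($f{\left(s \right)} = 8 + \frac{1}{9} \left(-2\right) = 8 - \frac{2}{9} = \frac{70}{9}$)
$Z{\left(d,z \right)} = -3 + \left(\frac{70}{9} + d\right)^{2}$
$D{\left(x \right)} = 2 x$ ($D{\left(x \right)} = x + x = 2 x$)
$B{\left(-1 \right)} Z{\left(-4,6 \right)} D{\left(1 \right)} = \left(-24\right) \left(-1\right) \left(-3 + \frac{\left(70 + 9 \left(-4\right)\right)^{2}}{81}\right) 2 \cdot 1 = 24 \left(-3 + \frac{\left(70 - 36\right)^{2}}{81}\right) 2 = 24 \left(-3 + \frac{34^{2}}{81}\right) 2 = 24 \left(-3 + \frac{1}{81} \cdot 1156\right) 2 = 24 \left(-3 + \frac{1156}{81}\right) 2 = 24 \cdot \frac{913}{81} \cdot 2 = \frac{7304}{27} \cdot 2 = \frac{14608}{27}$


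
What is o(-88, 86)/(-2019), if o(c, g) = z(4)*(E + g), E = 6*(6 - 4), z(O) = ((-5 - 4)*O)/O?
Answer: 294/673 ≈ 0.43685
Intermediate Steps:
z(O) = -9 (z(O) = (-9*O)/O = -9)
E = 12 (E = 6*2 = 12)
o(c, g) = -108 - 9*g (o(c, g) = -9*(12 + g) = -108 - 9*g)
o(-88, 86)/(-2019) = (-108 - 9*86)/(-2019) = (-108 - 774)*(-1/2019) = -882*(-1/2019) = 294/673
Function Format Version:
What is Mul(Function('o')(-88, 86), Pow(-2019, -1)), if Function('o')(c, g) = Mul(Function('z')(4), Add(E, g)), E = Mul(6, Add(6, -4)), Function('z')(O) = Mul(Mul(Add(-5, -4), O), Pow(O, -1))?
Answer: Rational(294, 673) ≈ 0.43685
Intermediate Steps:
Function('z')(O) = -9 (Function('z')(O) = Mul(Mul(-9, O), Pow(O, -1)) = -9)
E = 12 (E = Mul(6, 2) = 12)
Function('o')(c, g) = Add(-108, Mul(-9, g)) (Function('o')(c, g) = Mul(-9, Add(12, g)) = Add(-108, Mul(-9, g)))
Mul(Function('o')(-88, 86), Pow(-2019, -1)) = Mul(Add(-108, Mul(-9, 86)), Pow(-2019, -1)) = Mul(Add(-108, -774), Rational(-1, 2019)) = Mul(-882, Rational(-1, 2019)) = Rational(294, 673)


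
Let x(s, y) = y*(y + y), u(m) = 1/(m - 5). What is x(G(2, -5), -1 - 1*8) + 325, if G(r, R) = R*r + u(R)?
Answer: 487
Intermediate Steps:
u(m) = 1/(-5 + m)
G(r, R) = 1/(-5 + R) + R*r (G(r, R) = R*r + 1/(-5 + R) = 1/(-5 + R) + R*r)
x(s, y) = 2*y**2 (x(s, y) = y*(2*y) = 2*y**2)
x(G(2, -5), -1 - 1*8) + 325 = 2*(-1 - 1*8)**2 + 325 = 2*(-1 - 8)**2 + 325 = 2*(-9)**2 + 325 = 2*81 + 325 = 162 + 325 = 487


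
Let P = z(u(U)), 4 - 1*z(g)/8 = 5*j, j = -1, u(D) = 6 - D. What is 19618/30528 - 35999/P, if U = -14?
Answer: -7621979/15264 ≈ -499.34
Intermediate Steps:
z(g) = 72 (z(g) = 32 - 40*(-1) = 32 - 8*(-5) = 32 + 40 = 72)
P = 72
19618/30528 - 35999/P = 19618/30528 - 35999/72 = 19618*(1/30528) - 35999*1/72 = 9809/15264 - 35999/72 = -7621979/15264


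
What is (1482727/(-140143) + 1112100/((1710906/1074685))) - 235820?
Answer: 18491243672611213/39961916593 ≈ 4.6272e+5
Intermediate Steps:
(1482727/(-140143) + 1112100/((1710906/1074685))) - 235820 = (1482727*(-1/140143) + 1112100/((1710906*(1/1074685)))) - 235820 = (-1482727/140143 + 1112100/(1710906/1074685)) - 235820 = (-1482727/140143 + 1112100*(1074685/1710906)) - 235820 = (-1482727/140143 + 199192864750/285151) - 235820 = 27915062843572473/39961916593 - 235820 = 18491243672611213/39961916593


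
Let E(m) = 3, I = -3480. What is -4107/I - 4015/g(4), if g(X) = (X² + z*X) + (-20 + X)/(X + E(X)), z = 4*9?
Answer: -3886303/160080 ≈ -24.277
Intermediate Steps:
z = 36
g(X) = X² + 36*X + (-20 + X)/(3 + X) (g(X) = (X² + 36*X) + (-20 + X)/(X + 3) = (X² + 36*X) + (-20 + X)/(3 + X) = X² + 36*X + (-20 + X)/(3 + X))
-4107/I - 4015/g(4) = -4107/(-3480) - 4015*(3 + 4)/(-20 + 4³ + 39*4² + 109*4) = -4107*(-1/3480) - 4015*7/(-20 + 64 + 39*16 + 436) = 1369/1160 - 4015*7/(-20 + 64 + 624 + 436) = 1369/1160 - 4015/((⅐)*1104) = 1369/1160 - 4015/1104/7 = 1369/1160 - 4015*7/1104 = 1369/1160 - 28105/1104 = -3886303/160080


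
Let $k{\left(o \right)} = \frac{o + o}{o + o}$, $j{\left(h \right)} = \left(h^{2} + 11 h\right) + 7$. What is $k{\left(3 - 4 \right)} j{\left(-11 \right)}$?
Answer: $7$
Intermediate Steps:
$j{\left(h \right)} = 7 + h^{2} + 11 h$
$k{\left(o \right)} = 1$ ($k{\left(o \right)} = \frac{2 o}{2 o} = 2 o \frac{1}{2 o} = 1$)
$k{\left(3 - 4 \right)} j{\left(-11 \right)} = 1 \left(7 + \left(-11\right)^{2} + 11 \left(-11\right)\right) = 1 \left(7 + 121 - 121\right) = 1 \cdot 7 = 7$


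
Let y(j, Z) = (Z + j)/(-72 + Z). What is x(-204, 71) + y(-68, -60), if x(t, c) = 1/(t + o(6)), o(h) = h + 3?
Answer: 2069/2145 ≈ 0.96457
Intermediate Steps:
o(h) = 3 + h
x(t, c) = 1/(9 + t) (x(t, c) = 1/(t + (3 + 6)) = 1/(t + 9) = 1/(9 + t))
y(j, Z) = (Z + j)/(-72 + Z)
x(-204, 71) + y(-68, -60) = 1/(9 - 204) + (-60 - 68)/(-72 - 60) = 1/(-195) - 128/(-132) = -1/195 - 1/132*(-128) = -1/195 + 32/33 = 2069/2145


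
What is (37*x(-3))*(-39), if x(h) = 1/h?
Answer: 481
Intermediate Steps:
x(h) = 1/h
(37*x(-3))*(-39) = (37/(-3))*(-39) = (37*(-⅓))*(-39) = -37/3*(-39) = 481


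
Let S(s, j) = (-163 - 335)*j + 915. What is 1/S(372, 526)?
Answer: -1/261033 ≈ -3.8309e-6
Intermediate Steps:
S(s, j) = 915 - 498*j (S(s, j) = -498*j + 915 = 915 - 498*j)
1/S(372, 526) = 1/(915 - 498*526) = 1/(915 - 261948) = 1/(-261033) = -1/261033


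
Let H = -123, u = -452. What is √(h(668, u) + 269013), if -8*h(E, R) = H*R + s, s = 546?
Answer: 11*√8661/2 ≈ 511.85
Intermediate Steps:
h(E, R) = -273/4 + 123*R/8 (h(E, R) = -(-123*R + 546)/8 = -(546 - 123*R)/8 = -273/4 + 123*R/8)
√(h(668, u) + 269013) = √((-273/4 + (123/8)*(-452)) + 269013) = √((-273/4 - 13899/2) + 269013) = √(-28071/4 + 269013) = √(1047981/4) = 11*√8661/2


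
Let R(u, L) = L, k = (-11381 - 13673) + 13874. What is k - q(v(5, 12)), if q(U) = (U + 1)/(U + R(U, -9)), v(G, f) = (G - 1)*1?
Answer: -11179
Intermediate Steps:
v(G, f) = -1 + G (v(G, f) = (-1 + G)*1 = -1 + G)
k = -11180 (k = -25054 + 13874 = -11180)
q(U) = (1 + U)/(-9 + U) (q(U) = (U + 1)/(U - 9) = (1 + U)/(-9 + U))
k - q(v(5, 12)) = -11180 - (1 + (-1 + 5))/(-9 + (-1 + 5)) = -11180 - (1 + 4)/(-9 + 4) = -11180 - 5/(-5) = -11180 - (-1)*5/5 = -11180 - 1*(-1) = -11180 + 1 = -11179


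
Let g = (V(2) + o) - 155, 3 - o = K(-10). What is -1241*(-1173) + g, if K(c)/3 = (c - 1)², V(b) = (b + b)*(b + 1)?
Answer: 1455190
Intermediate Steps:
V(b) = 2*b*(1 + b) (V(b) = (2*b)*(1 + b) = 2*b*(1 + b))
K(c) = 3*(-1 + c)² (K(c) = 3*(c - 1)² = 3*(-1 + c)²)
o = -360 (o = 3 - 3*(-1 - 10)² = 3 - 3*(-11)² = 3 - 3*121 = 3 - 1*363 = 3 - 363 = -360)
g = -503 (g = (2*2*(1 + 2) - 360) - 155 = (2*2*3 - 360) - 155 = (12 - 360) - 155 = -348 - 155 = -503)
-1241*(-1173) + g = -1241*(-1173) - 503 = 1455693 - 503 = 1455190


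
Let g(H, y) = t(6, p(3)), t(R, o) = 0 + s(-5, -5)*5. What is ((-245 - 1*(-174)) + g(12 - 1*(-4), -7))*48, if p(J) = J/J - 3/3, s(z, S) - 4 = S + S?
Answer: -4848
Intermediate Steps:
s(z, S) = 4 + 2*S (s(z, S) = 4 + (S + S) = 4 + 2*S)
p(J) = 0 (p(J) = 1 - 3*⅓ = 1 - 1 = 0)
t(R, o) = -30 (t(R, o) = 0 + (4 + 2*(-5))*5 = 0 + (4 - 10)*5 = 0 - 6*5 = 0 - 30 = -30)
g(H, y) = -30
((-245 - 1*(-174)) + g(12 - 1*(-4), -7))*48 = ((-245 - 1*(-174)) - 30)*48 = ((-245 + 174) - 30)*48 = (-71 - 30)*48 = -101*48 = -4848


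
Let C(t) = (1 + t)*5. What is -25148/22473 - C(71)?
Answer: -8115428/22473 ≈ -361.12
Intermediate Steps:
C(t) = 5 + 5*t
-25148/22473 - C(71) = -25148/22473 - (5 + 5*71) = -25148*1/22473 - (5 + 355) = -25148/22473 - 1*360 = -25148/22473 - 360 = -8115428/22473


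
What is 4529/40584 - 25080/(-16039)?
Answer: 1090487351/650926776 ≈ 1.6753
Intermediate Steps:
4529/40584 - 25080/(-16039) = 4529*(1/40584) - 25080*(-1/16039) = 4529/40584 + 25080/16039 = 1090487351/650926776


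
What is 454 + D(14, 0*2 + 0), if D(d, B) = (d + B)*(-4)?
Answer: 398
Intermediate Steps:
D(d, B) = -4*B - 4*d (D(d, B) = (B + d)*(-4) = -4*B - 4*d)
454 + D(14, 0*2 + 0) = 454 + (-4*(0*2 + 0) - 4*14) = 454 + (-4*(0 + 0) - 56) = 454 + (-4*0 - 56) = 454 + (0 - 56) = 454 - 56 = 398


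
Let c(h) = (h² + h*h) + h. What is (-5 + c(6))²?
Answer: 5329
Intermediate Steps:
c(h) = h + 2*h² (c(h) = (h² + h²) + h = 2*h² + h = h + 2*h²)
(-5 + c(6))² = (-5 + 6*(1 + 2*6))² = (-5 + 6*(1 + 12))² = (-5 + 6*13)² = (-5 + 78)² = 73² = 5329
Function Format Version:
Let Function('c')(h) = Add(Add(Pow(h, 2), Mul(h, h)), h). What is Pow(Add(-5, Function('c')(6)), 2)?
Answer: 5329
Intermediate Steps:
Function('c')(h) = Add(h, Mul(2, Pow(h, 2))) (Function('c')(h) = Add(Add(Pow(h, 2), Pow(h, 2)), h) = Add(Mul(2, Pow(h, 2)), h) = Add(h, Mul(2, Pow(h, 2))))
Pow(Add(-5, Function('c')(6)), 2) = Pow(Add(-5, Mul(6, Add(1, Mul(2, 6)))), 2) = Pow(Add(-5, Mul(6, Add(1, 12))), 2) = Pow(Add(-5, Mul(6, 13)), 2) = Pow(Add(-5, 78), 2) = Pow(73, 2) = 5329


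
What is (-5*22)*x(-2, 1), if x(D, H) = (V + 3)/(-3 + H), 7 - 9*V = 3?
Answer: 1705/9 ≈ 189.44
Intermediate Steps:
V = 4/9 (V = 7/9 - ⅑*3 = 7/9 - ⅓ = 4/9 ≈ 0.44444)
x(D, H) = 31/(9*(-3 + H)) (x(D, H) = (4/9 + 3)/(-3 + H) = 31/(9*(-3 + H)))
(-5*22)*x(-2, 1) = (-5*22)*(31/(9*(-3 + 1))) = -3410/(9*(-2)) = -3410*(-1)/(9*2) = -110*(-31/18) = 1705/9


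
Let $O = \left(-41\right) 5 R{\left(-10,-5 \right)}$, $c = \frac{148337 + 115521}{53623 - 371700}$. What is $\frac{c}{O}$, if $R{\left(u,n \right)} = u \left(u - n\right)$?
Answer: $\frac{131929}{1630144625} \approx 8.0931 \cdot 10^{-5}$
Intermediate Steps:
$c = - \frac{263858}{318077}$ ($c = \frac{263858}{-318077} = 263858 \left(- \frac{1}{318077}\right) = - \frac{263858}{318077} \approx -0.82954$)
$O = -10250$ ($O = \left(-41\right) 5 \left(- 10 \left(-10 - -5\right)\right) = - 205 \left(- 10 \left(-10 + 5\right)\right) = - 205 \left(\left(-10\right) \left(-5\right)\right) = \left(-205\right) 50 = -10250$)
$\frac{c}{O} = - \frac{263858}{318077 \left(-10250\right)} = \left(- \frac{263858}{318077}\right) \left(- \frac{1}{10250}\right) = \frac{131929}{1630144625}$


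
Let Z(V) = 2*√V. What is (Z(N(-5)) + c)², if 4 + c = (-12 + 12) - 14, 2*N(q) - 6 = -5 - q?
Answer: 336 - 72*√3 ≈ 211.29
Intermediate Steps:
N(q) = ½ - q/2 (N(q) = 3 + (-5 - q)/2 = 3 + (-5/2 - q/2) = ½ - q/2)
c = -18 (c = -4 + ((-12 + 12) - 14) = -4 + (0 - 14) = -4 - 14 = -18)
(Z(N(-5)) + c)² = (2*√(½ - ½*(-5)) - 18)² = (2*√(½ + 5/2) - 18)² = (2*√3 - 18)² = (-18 + 2*√3)²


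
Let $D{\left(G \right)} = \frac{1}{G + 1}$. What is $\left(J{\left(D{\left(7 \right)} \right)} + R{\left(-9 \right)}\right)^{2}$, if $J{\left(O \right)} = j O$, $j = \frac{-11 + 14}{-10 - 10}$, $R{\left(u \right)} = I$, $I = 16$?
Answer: $\frac{6538249}{25600} \approx 255.4$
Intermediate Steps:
$R{\left(u \right)} = 16$
$j = - \frac{3}{20}$ ($j = \frac{3}{-20} = 3 \left(- \frac{1}{20}\right) = - \frac{3}{20} \approx -0.15$)
$D{\left(G \right)} = \frac{1}{1 + G}$
$J{\left(O \right)} = - \frac{3 O}{20}$
$\left(J{\left(D{\left(7 \right)} \right)} + R{\left(-9 \right)}\right)^{2} = \left(- \frac{3}{20 \left(1 + 7\right)} + 16\right)^{2} = \left(- \frac{3}{20 \cdot 8} + 16\right)^{2} = \left(\left(- \frac{3}{20}\right) \frac{1}{8} + 16\right)^{2} = \left(- \frac{3}{160} + 16\right)^{2} = \left(\frac{2557}{160}\right)^{2} = \frac{6538249}{25600}$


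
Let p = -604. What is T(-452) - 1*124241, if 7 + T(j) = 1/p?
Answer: -75045793/604 ≈ -1.2425e+5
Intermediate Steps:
T(j) = -4229/604 (T(j) = -7 + 1/(-604) = -7 - 1/604 = -4229/604)
T(-452) - 1*124241 = -4229/604 - 1*124241 = -4229/604 - 124241 = -75045793/604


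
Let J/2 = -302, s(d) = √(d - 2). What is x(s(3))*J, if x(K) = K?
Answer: -604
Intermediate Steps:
s(d) = √(-2 + d)
J = -604 (J = 2*(-302) = -604)
x(s(3))*J = √(-2 + 3)*(-604) = √1*(-604) = 1*(-604) = -604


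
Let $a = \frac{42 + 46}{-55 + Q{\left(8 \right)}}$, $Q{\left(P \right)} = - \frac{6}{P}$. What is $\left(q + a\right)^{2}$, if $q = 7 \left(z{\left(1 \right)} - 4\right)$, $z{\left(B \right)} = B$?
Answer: $\frac{25351225}{49729} \approx 509.79$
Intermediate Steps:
$q = -21$ ($q = 7 \left(1 - 4\right) = 7 \left(-3\right) = -21$)
$a = - \frac{352}{223}$ ($a = \frac{42 + 46}{-55 - \frac{6}{8}} = \frac{88}{-55 - \frac{3}{4}} = \frac{88}{- \frac{223}{4}} = 88 \left(- \frac{4}{223}\right) = - \frac{352}{223} \approx -1.5785$)
$\left(q + a\right)^{2} = \left(-21 - \frac{352}{223}\right)^{2} = \left(- \frac{5035}{223}\right)^{2} = \frac{25351225}{49729}$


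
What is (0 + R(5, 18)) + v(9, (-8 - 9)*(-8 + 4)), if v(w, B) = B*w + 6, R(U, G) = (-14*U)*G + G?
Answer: -624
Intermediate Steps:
R(U, G) = G - 14*G*U (R(U, G) = -14*G*U + G = G - 14*G*U)
v(w, B) = 6 + B*w
(0 + R(5, 18)) + v(9, (-8 - 9)*(-8 + 4)) = (0 + 18*(1 - 14*5)) + (6 + ((-8 - 9)*(-8 + 4))*9) = (0 + 18*(1 - 70)) + (6 - 17*(-4)*9) = (0 + 18*(-69)) + (6 + 68*9) = (0 - 1242) + (6 + 612) = -1242 + 618 = -624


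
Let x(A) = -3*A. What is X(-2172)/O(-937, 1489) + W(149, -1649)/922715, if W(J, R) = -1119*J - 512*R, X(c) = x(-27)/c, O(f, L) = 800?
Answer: 78483220219/106887305600 ≈ 0.73426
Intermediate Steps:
X(c) = 81/c (X(c) = (-3*(-27))/c = 81/c)
X(-2172)/O(-937, 1489) + W(149, -1649)/922715 = (81/(-2172))/800 + (-1119*149 - 512*(-1649))/922715 = (81*(-1/2172))*(1/800) + (-166731 + 844288)*(1/922715) = -27/724*1/800 + 677557*(1/922715) = -27/579200 + 677557/922715 = 78483220219/106887305600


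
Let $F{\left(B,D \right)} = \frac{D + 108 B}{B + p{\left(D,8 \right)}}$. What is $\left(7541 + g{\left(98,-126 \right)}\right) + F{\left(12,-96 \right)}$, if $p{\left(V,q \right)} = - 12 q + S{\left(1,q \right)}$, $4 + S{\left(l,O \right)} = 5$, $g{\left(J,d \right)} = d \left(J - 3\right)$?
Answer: $- \frac{368807}{83} \approx -4443.5$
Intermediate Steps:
$g{\left(J,d \right)} = d \left(-3 + J\right)$
$S{\left(l,O \right)} = 1$ ($S{\left(l,O \right)} = -4 + 5 = 1$)
$p{\left(V,q \right)} = 1 - 12 q$ ($p{\left(V,q \right)} = - 12 q + 1 = 1 - 12 q$)
$F{\left(B,D \right)} = \frac{D + 108 B}{-95 + B}$ ($F{\left(B,D \right)} = \frac{D + 108 B}{B + \left(1 - 96\right)} = \frac{D + 108 B}{B - 95} = \frac{D + 108 B}{-95 + B}$)
$\left(7541 + g{\left(98,-126 \right)}\right) + F{\left(12,-96 \right)} = \left(7541 - 126 \left(-3 + 98\right)\right) + \frac{-96 + 108 \cdot 12}{-95 + 12} = \left(7541 - 11970\right) + \frac{-96 + 1296}{-83} = \left(7541 - 11970\right) - \frac{1200}{83} = -4429 - \frac{1200}{83} = - \frac{368807}{83}$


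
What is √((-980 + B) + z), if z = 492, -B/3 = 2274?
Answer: I*√7310 ≈ 85.499*I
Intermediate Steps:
B = -6822 (B = -3*2274 = -6822)
√((-980 + B) + z) = √((-980 - 6822) + 492) = √(-7802 + 492) = √(-7310) = I*√7310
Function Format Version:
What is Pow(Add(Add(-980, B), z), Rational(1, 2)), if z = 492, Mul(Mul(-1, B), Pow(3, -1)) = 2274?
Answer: Mul(I, Pow(7310, Rational(1, 2))) ≈ Mul(85.499, I)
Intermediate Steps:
B = -6822 (B = Mul(-3, 2274) = -6822)
Pow(Add(Add(-980, B), z), Rational(1, 2)) = Pow(Add(Add(-980, -6822), 492), Rational(1, 2)) = Pow(Add(-7802, 492), Rational(1, 2)) = Pow(-7310, Rational(1, 2)) = Mul(I, Pow(7310, Rational(1, 2)))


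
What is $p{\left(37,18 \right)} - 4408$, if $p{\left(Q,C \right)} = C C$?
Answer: $-4084$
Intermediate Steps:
$p{\left(Q,C \right)} = C^{2}$
$p{\left(37,18 \right)} - 4408 = 18^{2} - 4408 = 324 - 4408 = -4084$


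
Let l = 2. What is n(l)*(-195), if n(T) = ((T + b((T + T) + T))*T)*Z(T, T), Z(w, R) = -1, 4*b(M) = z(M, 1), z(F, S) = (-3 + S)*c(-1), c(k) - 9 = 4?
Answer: -1755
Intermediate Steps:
c(k) = 13 (c(k) = 9 + 4 = 13)
z(F, S) = -39 + 13*S (z(F, S) = (-3 + S)*13 = -39 + 13*S)
b(M) = -13/2 (b(M) = (-39 + 13*1)/4 = (-39 + 13)/4 = (¼)*(-26) = -13/2)
n(T) = -T*(-13/2 + T) (n(T) = ((T - 13/2)*T)*(-1) = ((-13/2 + T)*T)*(-1) = (T*(-13/2 + T))*(-1) = -T*(-13/2 + T))
n(l)*(-195) = ((½)*2*(13 - 2*2))*(-195) = ((½)*2*(13 - 4))*(-195) = ((½)*2*9)*(-195) = 9*(-195) = -1755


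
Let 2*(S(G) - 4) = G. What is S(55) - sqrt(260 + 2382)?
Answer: 63/2 - sqrt(2642) ≈ -19.900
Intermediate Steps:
S(G) = 4 + G/2
S(55) - sqrt(260 + 2382) = (4 + (1/2)*55) - sqrt(260 + 2382) = (4 + 55/2) - sqrt(2642) = 63/2 - sqrt(2642)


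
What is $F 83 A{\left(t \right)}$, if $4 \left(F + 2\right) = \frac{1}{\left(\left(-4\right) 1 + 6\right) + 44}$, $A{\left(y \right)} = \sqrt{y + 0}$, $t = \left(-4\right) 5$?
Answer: $- \frac{30461 i \sqrt{5}}{92} \approx - 740.36 i$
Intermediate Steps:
$t = -20$
$A{\left(y \right)} = \sqrt{y}$
$F = - \frac{367}{184}$ ($F = -2 + \frac{1}{4 \left(\left(\left(-4\right) 1 + 6\right) + 44\right)} = -2 + \frac{1}{4 \left(\left(-4 + 6\right) + 44\right)} = -2 + \frac{1}{4 \left(2 + 44\right)} = -2 + \frac{1}{4 \cdot 46} = -2 + \frac{1}{4} \cdot \frac{1}{46} = -2 + \frac{1}{184} = - \frac{367}{184} \approx -1.9946$)
$F 83 A{\left(t \right)} = \left(- \frac{367}{184}\right) 83 \sqrt{-20} = - \frac{30461 \cdot 2 i \sqrt{5}}{184} = - \frac{30461 i \sqrt{5}}{92}$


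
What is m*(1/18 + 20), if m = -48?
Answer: -2888/3 ≈ -962.67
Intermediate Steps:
m*(1/18 + 20) = -48*(1/18 + 20) = -48*361/18 = -2888/3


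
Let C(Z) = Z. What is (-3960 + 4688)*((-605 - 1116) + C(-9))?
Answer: -1259440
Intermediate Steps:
(-3960 + 4688)*((-605 - 1116) + C(-9)) = (-3960 + 4688)*((-605 - 1116) - 9) = 728*(-1721 - 9) = 728*(-1730) = -1259440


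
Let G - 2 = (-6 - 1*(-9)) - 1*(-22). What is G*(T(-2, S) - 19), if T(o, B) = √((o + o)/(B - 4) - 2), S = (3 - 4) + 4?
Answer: -513 + 27*√2 ≈ -474.82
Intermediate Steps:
S = 3 (S = -1 + 4 = 3)
T(o, B) = √(-2 + 2*o/(-4 + B)) (T(o, B) = √((2*o)/(-4 + B) - 2) = √(2*o/(-4 + B) - 2) = √(-2 + 2*o/(-4 + B)))
G = 27 (G = 2 + ((-6 - 1*(-9)) - 1*(-22)) = 2 + ((-6 + 9) + 22) = 2 + (3 + 22) = 2 + 25 = 27)
G*(T(-2, S) - 19) = 27*(√2*√((4 - 2 - 1*3)/(-4 + 3)) - 19) = 27*(√2*√((4 - 2 - 3)/(-1)) - 19) = 27*(√2*√(-1*(-1)) - 19) = 27*(√2*√1 - 19) = 27*(√2*1 - 19) = 27*(√2 - 19) = 27*(-19 + √2) = -513 + 27*√2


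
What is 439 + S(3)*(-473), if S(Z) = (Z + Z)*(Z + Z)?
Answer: -16589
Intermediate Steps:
S(Z) = 4*Z² (S(Z) = (2*Z)*(2*Z) = 4*Z²)
439 + S(3)*(-473) = 439 + (4*3²)*(-473) = 439 + (4*9)*(-473) = 439 + 36*(-473) = 439 - 17028 = -16589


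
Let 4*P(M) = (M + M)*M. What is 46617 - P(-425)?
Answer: -87391/2 ≈ -43696.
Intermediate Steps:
P(M) = M**2/2 (P(M) = ((M + M)*M)/4 = ((2*M)*M)/4 = (2*M**2)/4 = M**2/2)
46617 - P(-425) = 46617 - (-425)**2/2 = 46617 - 180625/2 = -87391/2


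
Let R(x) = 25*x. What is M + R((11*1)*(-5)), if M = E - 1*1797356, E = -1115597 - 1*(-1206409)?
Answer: -1707919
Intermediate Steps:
E = 90812 (E = -1115597 + 1206409 = 90812)
M = -1706544 (M = 90812 - 1*1797356 = 90812 - 1797356 = -1706544)
M + R((11*1)*(-5)) = -1706544 + 25*((11*1)*(-5)) = -1706544 + 25*(11*(-5)) = -1706544 + 25*(-55) = -1706544 - 1375 = -1707919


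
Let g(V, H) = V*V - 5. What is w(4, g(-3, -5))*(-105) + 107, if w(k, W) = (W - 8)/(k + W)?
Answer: 319/2 ≈ 159.50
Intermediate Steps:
g(V, H) = -5 + V² (g(V, H) = V² - 5 = -5 + V²)
w(k, W) = (-8 + W)/(W + k)
w(4, g(-3, -5))*(-105) + 107 = ((-8 + (-5 + (-3)²))/((-5 + (-3)²) + 4))*(-105) + 107 = ((-8 + (-5 + 9))/((-5 + 9) + 4))*(-105) + 107 = ((-8 + 4)/(4 + 4))*(-105) + 107 = (-4/8)*(-105) + 107 = ((⅛)*(-4))*(-105) + 107 = -½*(-105) + 107 = 105/2 + 107 = 319/2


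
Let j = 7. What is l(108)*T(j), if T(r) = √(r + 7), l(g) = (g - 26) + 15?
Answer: 97*√14 ≈ 362.94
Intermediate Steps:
l(g) = -11 + g (l(g) = (-26 + g) + 15 = -11 + g)
T(r) = √(7 + r)
l(108)*T(j) = (-11 + 108)*√(7 + 7) = 97*√14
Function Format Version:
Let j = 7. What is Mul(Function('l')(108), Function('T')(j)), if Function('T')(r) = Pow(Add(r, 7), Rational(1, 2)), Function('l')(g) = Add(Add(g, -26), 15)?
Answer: Mul(97, Pow(14, Rational(1, 2))) ≈ 362.94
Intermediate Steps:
Function('l')(g) = Add(-11, g) (Function('l')(g) = Add(Add(-26, g), 15) = Add(-11, g))
Function('T')(r) = Pow(Add(7, r), Rational(1, 2))
Mul(Function('l')(108), Function('T')(j)) = Mul(Add(-11, 108), Pow(Add(7, 7), Rational(1, 2))) = Mul(97, Pow(14, Rational(1, 2)))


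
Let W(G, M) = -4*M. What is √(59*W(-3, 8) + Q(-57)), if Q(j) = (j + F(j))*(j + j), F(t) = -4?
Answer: √5066 ≈ 71.176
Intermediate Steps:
Q(j) = 2*j*(-4 + j) (Q(j) = (j - 4)*(j + j) = (-4 + j)*(2*j) = 2*j*(-4 + j))
√(59*W(-3, 8) + Q(-57)) = √(59*(-4*8) + 2*(-57)*(-4 - 57)) = √(59*(-32) + 2*(-57)*(-61)) = √(-1888 + 6954) = √5066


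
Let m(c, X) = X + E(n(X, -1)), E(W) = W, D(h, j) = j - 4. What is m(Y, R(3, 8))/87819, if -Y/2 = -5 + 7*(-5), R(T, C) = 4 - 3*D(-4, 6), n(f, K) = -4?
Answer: -2/29273 ≈ -6.8322e-5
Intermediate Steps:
D(h, j) = -4 + j
R(T, C) = -2 (R(T, C) = 4 - 3*(-4 + 6) = 4 - 3*2 = 4 - 6 = -2)
Y = 80 (Y = -2*(-5 + 7*(-5)) = -2*(-5 - 35) = -2*(-40) = 80)
m(c, X) = -4 + X (m(c, X) = X - 4 = -4 + X)
m(Y, R(3, 8))/87819 = (-4 - 2)/87819 = -6*1/87819 = -2/29273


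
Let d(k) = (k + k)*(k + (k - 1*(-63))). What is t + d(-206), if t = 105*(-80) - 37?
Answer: 135351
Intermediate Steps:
d(k) = 2*k*(63 + 2*k) (d(k) = (2*k)*(k + (k + 63)) = (2*k)*(k + (63 + k)) = (2*k)*(63 + 2*k) = 2*k*(63 + 2*k))
t = -8437 (t = -8400 - 37 = -8437)
t + d(-206) = -8437 + 2*(-206)*(63 + 2*(-206)) = -8437 + 2*(-206)*(63 - 412) = -8437 + 2*(-206)*(-349) = -8437 + 143788 = 135351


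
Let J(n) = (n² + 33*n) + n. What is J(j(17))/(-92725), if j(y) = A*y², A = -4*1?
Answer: -1297032/92725 ≈ -13.988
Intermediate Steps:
A = -4
j(y) = -4*y²
J(n) = n² + 34*n
J(j(17))/(-92725) = ((-4*17²)*(34 - 4*17²))/(-92725) = ((-4*289)*(34 - 4*289))*(-1/92725) = -1156*(34 - 1156)*(-1/92725) = -1156*(-1122)*(-1/92725) = 1297032*(-1/92725) = -1297032/92725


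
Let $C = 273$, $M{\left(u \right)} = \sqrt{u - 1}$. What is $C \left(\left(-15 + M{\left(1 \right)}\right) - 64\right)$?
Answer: $-21567$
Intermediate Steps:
$M{\left(u \right)} = \sqrt{-1 + u}$
$C \left(\left(-15 + M{\left(1 \right)}\right) - 64\right) = 273 \left(\left(-15 + \sqrt{-1 + 1}\right) - 64\right) = 273 \left(\left(-15 + \sqrt{0}\right) - 64\right) = 273 \left(\left(-15 + 0\right) - 64\right) = 273 \left(-15 - 64\right) = 273 \left(-79\right) = -21567$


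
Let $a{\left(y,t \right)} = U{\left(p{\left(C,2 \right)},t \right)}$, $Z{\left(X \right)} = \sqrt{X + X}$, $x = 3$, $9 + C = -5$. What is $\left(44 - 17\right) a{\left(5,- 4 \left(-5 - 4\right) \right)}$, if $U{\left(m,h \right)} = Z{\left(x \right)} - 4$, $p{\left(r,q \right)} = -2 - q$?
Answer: $-108 + 27 \sqrt{6} \approx -41.864$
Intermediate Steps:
$C = -14$ ($C = -9 - 5 = -14$)
$Z{\left(X \right)} = \sqrt{2} \sqrt{X}$ ($Z{\left(X \right)} = \sqrt{2 X} = \sqrt{2} \sqrt{X}$)
$U{\left(m,h \right)} = -4 + \sqrt{6}$ ($U{\left(m,h \right)} = \sqrt{2} \sqrt{3} - 4 = \sqrt{6} - 4 = -4 + \sqrt{6}$)
$a{\left(y,t \right)} = -4 + \sqrt{6}$
$\left(44 - 17\right) a{\left(5,- 4 \left(-5 - 4\right) \right)} = \left(44 - 17\right) \left(-4 + \sqrt{6}\right) = 27 \left(-4 + \sqrt{6}\right) = -108 + 27 \sqrt{6}$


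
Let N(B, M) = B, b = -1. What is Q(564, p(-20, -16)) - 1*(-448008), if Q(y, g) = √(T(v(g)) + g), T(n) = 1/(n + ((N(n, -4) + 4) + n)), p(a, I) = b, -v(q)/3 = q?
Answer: 448008 + 2*I*√39/13 ≈ 4.4801e+5 + 0.96077*I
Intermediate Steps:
v(q) = -3*q
p(a, I) = -1
T(n) = 1/(4 + 3*n) (T(n) = 1/(n + ((n + 4) + n)) = 1/(n + ((4 + n) + n)) = 1/(n + (4 + 2*n)) = 1/(4 + 3*n))
Q(y, g) = √(g + 1/(4 - 9*g)) (Q(y, g) = √(1/(4 + 3*(-3*g)) + g) = √(1/(4 - 9*g) + g) = √(g + 1/(4 - 9*g)))
Q(564, p(-20, -16)) - 1*(-448008) = √((1 - (4 - 9*(-1)))/(4 - 9*(-1))) - 1*(-448008) = √((1 - (4 + 9))/(4 + 9)) + 448008 = √((1 - 1*13)/13) + 448008 = √((1 - 13)/13) + 448008 = √((1/13)*(-12)) + 448008 = √(-12/13) + 448008 = 2*I*√39/13 + 448008 = 448008 + 2*I*√39/13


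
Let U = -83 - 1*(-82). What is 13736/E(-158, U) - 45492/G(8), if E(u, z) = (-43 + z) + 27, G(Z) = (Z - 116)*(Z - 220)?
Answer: -1545455/1908 ≈ -809.99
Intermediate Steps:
G(Z) = (-220 + Z)*(-116 + Z) (G(Z) = (-116 + Z)*(-220 + Z) = (-220 + Z)*(-116 + Z))
U = -1 (U = -83 + 82 = -1)
E(u, z) = -16 + z
13736/E(-158, U) - 45492/G(8) = 13736/(-16 - 1) - 45492/(25520 + 8² - 336*8) = 13736/(-17) - 45492/(25520 + 64 - 2688) = 13736*(-1/17) - 45492/22896 = -808 - 45492*1/22896 = -808 - 3791/1908 = -1545455/1908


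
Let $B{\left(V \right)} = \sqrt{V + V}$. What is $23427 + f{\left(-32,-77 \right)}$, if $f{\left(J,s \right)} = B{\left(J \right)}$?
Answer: $23427 + 8 i \approx 23427.0 + 8.0 i$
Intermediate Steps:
$B{\left(V \right)} = \sqrt{2} \sqrt{V}$ ($B{\left(V \right)} = \sqrt{2 V} = \sqrt{2} \sqrt{V}$)
$f{\left(J,s \right)} = \sqrt{2} \sqrt{J}$
$23427 + f{\left(-32,-77 \right)} = 23427 + \sqrt{2} \sqrt{-32} = 23427 + \sqrt{2} \cdot 4 i \sqrt{2} = 23427 + 8 i$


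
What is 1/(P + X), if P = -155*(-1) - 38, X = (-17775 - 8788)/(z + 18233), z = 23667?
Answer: 41900/4875737 ≈ 0.0085936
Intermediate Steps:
X = -26563/41900 (X = (-17775 - 8788)/(23667 + 18233) = -26563/41900 ≈ -0.63396)
P = 117 (P = 155 - 38 = 117)
1/(P + X) = 1/(117 - 26563/41900) = 1/(4875737/41900) = 41900/4875737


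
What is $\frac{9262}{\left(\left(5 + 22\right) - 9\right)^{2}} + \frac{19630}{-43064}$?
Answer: $\frac{49062331}{1744092} \approx 28.131$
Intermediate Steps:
$\frac{9262}{\left(\left(5 + 22\right) - 9\right)^{2}} + \frac{19630}{-43064} = \frac{9262}{\left(27 - 9\right)^{2}} + 19630 \left(- \frac{1}{43064}\right) = \frac{9262}{18^{2}} - \frac{9815}{21532} = \frac{9262}{324} - \frac{9815}{21532} = 9262 \cdot \frac{1}{324} - \frac{9815}{21532} = \frac{4631}{162} - \frac{9815}{21532} = \frac{49062331}{1744092}$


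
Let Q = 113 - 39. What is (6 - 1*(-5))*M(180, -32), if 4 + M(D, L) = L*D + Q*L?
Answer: -89452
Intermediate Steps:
Q = 74
M(D, L) = -4 + 74*L + D*L (M(D, L) = -4 + (L*D + 74*L) = -4 + (D*L + 74*L) = -4 + (74*L + D*L) = -4 + 74*L + D*L)
(6 - 1*(-5))*M(180, -32) = (6 - 1*(-5))*(-4 + 74*(-32) + 180*(-32)) = (6 + 5)*(-4 - 2368 - 5760) = 11*(-8132) = -89452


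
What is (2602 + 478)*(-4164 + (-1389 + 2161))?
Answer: -10447360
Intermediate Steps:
(2602 + 478)*(-4164 + (-1389 + 2161)) = 3080*(-4164 + 772) = 3080*(-3392) = -10447360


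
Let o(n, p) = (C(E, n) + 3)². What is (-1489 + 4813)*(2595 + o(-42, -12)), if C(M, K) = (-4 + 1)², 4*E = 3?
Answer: 9104436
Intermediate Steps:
E = ¾ (E = (¼)*3 = ¾ ≈ 0.75000)
C(M, K) = 9 (C(M, K) = (-3)² = 9)
o(n, p) = 144 (o(n, p) = (9 + 3)² = 12² = 144)
(-1489 + 4813)*(2595 + o(-42, -12)) = (-1489 + 4813)*(2595 + 144) = 3324*2739 = 9104436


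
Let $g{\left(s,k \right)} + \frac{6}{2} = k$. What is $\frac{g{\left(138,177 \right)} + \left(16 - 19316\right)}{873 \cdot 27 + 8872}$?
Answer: $- \frac{19126}{32443} \approx -0.58953$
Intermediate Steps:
$g{\left(s,k \right)} = -3 + k$
$\frac{g{\left(138,177 \right)} + \left(16 - 19316\right)}{873 \cdot 27 + 8872} = \frac{\left(-3 + 177\right) + \left(16 - 19316\right)}{873 \cdot 27 + 8872} = \frac{174 - 19300}{23571 + 8872} = - \frac{19126}{32443}$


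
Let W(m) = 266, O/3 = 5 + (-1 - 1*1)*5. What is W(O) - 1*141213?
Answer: -140947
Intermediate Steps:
O = -15 (O = 3*(5 + (-1 - 1*1)*5) = 3*(5 + (-1 - 1)*5) = 3*(5 - 2*5) = 3*(5 - 10) = 3*(-5) = -15)
W(O) - 1*141213 = 266 - 1*141213 = 266 - 141213 = -140947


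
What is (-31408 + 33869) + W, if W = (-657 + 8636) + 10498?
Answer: 20938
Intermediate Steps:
W = 18477 (W = 7979 + 10498 = 18477)
(-31408 + 33869) + W = (-31408 + 33869) + 18477 = 2461 + 18477 = 20938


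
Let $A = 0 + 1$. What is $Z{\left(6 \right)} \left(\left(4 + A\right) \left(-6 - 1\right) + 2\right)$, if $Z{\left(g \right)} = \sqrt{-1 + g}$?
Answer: $- 33 \sqrt{5} \approx -73.79$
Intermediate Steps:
$A = 1$
$Z{\left(6 \right)} \left(\left(4 + A\right) \left(-6 - 1\right) + 2\right) = \sqrt{-1 + 6} \left(\left(4 + 1\right) \left(-6 - 1\right) + 2\right) = \sqrt{5} \left(5 \left(-7\right) + 2\right) = \sqrt{5} \left(-35 + 2\right) = \sqrt{5} \left(-33\right) = - 33 \sqrt{5}$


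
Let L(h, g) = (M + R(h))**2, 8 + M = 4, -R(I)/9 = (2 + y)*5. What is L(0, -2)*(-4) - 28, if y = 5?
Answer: -407072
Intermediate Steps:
R(I) = -315 (R(I) = -9*(2 + 5)*5 = -63*5 = -9*35 = -315)
M = -4 (M = -8 + 4 = -4)
L(h, g) = 101761 (L(h, g) = (-4 - 315)**2 = (-319)**2 = 101761)
L(0, -2)*(-4) - 28 = 101761*(-4) - 28 = -407044 - 28 = -407072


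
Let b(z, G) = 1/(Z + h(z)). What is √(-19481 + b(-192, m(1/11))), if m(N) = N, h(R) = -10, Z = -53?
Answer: 2*I*√2147782/21 ≈ 139.57*I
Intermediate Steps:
b(z, G) = -1/63 (b(z, G) = 1/(-53 - 10) = 1/(-63) = -1/63)
√(-19481 + b(-192, m(1/11))) = √(-19481 - 1/63) = √(-1227304/63) = 2*I*√2147782/21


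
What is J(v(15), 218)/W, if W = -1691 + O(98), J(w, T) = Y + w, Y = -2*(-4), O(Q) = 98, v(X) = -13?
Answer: 5/1593 ≈ 0.0031387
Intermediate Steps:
Y = 8
J(w, T) = 8 + w
W = -1593 (W = -1691 + 98 = -1593)
J(v(15), 218)/W = (8 - 13)/(-1593) = -5*(-1/1593) = 5/1593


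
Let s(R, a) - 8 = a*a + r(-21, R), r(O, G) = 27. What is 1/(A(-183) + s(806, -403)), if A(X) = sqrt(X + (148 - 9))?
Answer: 40611/6597013295 - I*sqrt(11)/13194026590 ≈ 6.156e-6 - 2.5137e-10*I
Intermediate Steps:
A(X) = sqrt(139 + X) (A(X) = sqrt(X + 139) = sqrt(139 + X))
s(R, a) = 35 + a**2 (s(R, a) = 8 + (a*a + 27) = 8 + (a**2 + 27) = 8 + (27 + a**2) = 35 + a**2)
1/(A(-183) + s(806, -403)) = 1/(sqrt(139 - 183) + (35 + (-403)**2)) = 1/(sqrt(-44) + (35 + 162409)) = 1/(2*I*sqrt(11) + 162444) = 1/(162444 + 2*I*sqrt(11))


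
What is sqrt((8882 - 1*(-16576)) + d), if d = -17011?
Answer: sqrt(8447) ≈ 91.908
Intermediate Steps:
sqrt((8882 - 1*(-16576)) + d) = sqrt((8882 - 1*(-16576)) - 17011) = sqrt((8882 + 16576) - 17011) = sqrt(25458 - 17011) = sqrt(8447)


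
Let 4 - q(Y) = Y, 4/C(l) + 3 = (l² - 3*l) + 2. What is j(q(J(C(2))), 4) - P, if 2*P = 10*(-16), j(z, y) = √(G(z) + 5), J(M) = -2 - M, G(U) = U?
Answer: 80 + √87/3 ≈ 83.109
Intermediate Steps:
C(l) = 4/(-1 + l² - 3*l) (C(l) = 4/(-3 + ((l² - 3*l) + 2)) = 4/(-3 + (2 + l² - 3*l)) = 4/(-1 + l² - 3*l))
q(Y) = 4 - Y
j(z, y) = √(5 + z) (j(z, y) = √(z + 5) = √(5 + z))
P = -80 (P = (10*(-16))/2 = (½)*(-160) = -80)
j(q(J(C(2))), 4) - P = √(5 + (4 - (-2 - 4/(-1 + 2² - 3*2)))) - 1*(-80) = √(5 + (4 - (-2 - 4/(-1 + 4 - 6)))) + 80 = √(5 + (4 - (-2 - 4/(-3)))) + 80 = √(5 + (4 - (-2 - 4*(-1)/3))) + 80 = √(5 + (4 - (-2 - 1*(-4/3)))) + 80 = √(5 + (4 - (-2 + 4/3))) + 80 = √(5 + (4 - 1*(-⅔))) + 80 = √(5 + (4 + ⅔)) + 80 = √(5 + 14/3) + 80 = √(29/3) + 80 = √87/3 + 80 = 80 + √87/3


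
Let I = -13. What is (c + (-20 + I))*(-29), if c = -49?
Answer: 2378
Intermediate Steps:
(c + (-20 + I))*(-29) = (-49 + (-20 - 13))*(-29) = (-49 - 33)*(-29) = -82*(-29) = 2378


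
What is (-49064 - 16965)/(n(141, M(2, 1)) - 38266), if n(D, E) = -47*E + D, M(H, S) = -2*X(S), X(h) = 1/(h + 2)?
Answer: 198087/114281 ≈ 1.7333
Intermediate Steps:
X(h) = 1/(2 + h)
M(H, S) = -2/(2 + S)
n(D, E) = D - 47*E
(-49064 - 16965)/(n(141, M(2, 1)) - 38266) = (-49064 - 16965)/((141 - (-94)/(2 + 1)) - 38266) = -66029/((141 - (-94)/3) - 38266) = -66029/((141 - 47*(-⅔)) - 38266) = -66029/((141 + 94/3) - 38266) = -66029/(517/3 - 38266) = -66029/(-114281/3) = -66029*(-3/114281) = 198087/114281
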